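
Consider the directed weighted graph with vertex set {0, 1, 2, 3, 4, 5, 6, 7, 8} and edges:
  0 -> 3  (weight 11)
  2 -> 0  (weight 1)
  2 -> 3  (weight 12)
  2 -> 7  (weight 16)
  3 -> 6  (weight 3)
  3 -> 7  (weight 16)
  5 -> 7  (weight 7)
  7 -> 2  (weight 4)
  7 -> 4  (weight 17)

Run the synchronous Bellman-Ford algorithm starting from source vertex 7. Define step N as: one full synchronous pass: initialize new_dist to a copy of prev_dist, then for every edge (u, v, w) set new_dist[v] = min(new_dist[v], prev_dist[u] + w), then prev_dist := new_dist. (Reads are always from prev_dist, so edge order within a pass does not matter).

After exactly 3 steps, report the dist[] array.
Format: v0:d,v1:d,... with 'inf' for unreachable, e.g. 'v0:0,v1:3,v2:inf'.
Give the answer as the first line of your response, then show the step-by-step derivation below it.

v0:5,v1:inf,v2:4,v3:16,v4:17,v5:inf,v6:19,v7:0,v8:inf

step 1: dist = v0:inf,v1:inf,v2:4,v3:inf,v4:17,v5:inf,v6:inf,v7:0,v8:inf
step 2: dist = v0:5,v1:inf,v2:4,v3:16,v4:17,v5:inf,v6:inf,v7:0,v8:inf
step 3: dist = v0:5,v1:inf,v2:4,v3:16,v4:17,v5:inf,v6:19,v7:0,v8:inf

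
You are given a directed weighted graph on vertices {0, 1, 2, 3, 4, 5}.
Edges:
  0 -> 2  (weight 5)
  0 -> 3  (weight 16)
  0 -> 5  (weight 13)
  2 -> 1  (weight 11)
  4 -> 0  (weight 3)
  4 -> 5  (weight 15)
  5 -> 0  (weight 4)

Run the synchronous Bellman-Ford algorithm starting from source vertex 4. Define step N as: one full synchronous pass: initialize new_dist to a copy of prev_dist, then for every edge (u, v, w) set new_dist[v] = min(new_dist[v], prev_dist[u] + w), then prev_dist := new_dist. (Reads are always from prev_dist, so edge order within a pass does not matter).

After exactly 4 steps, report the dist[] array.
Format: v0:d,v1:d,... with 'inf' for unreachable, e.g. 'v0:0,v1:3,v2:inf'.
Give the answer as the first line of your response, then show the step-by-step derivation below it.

v0:3,v1:19,v2:8,v3:19,v4:0,v5:15

step 1: dist = v0:3,v1:inf,v2:inf,v3:inf,v4:0,v5:15
step 2: dist = v0:3,v1:inf,v2:8,v3:19,v4:0,v5:15
step 3: dist = v0:3,v1:19,v2:8,v3:19,v4:0,v5:15
step 4: dist = v0:3,v1:19,v2:8,v3:19,v4:0,v5:15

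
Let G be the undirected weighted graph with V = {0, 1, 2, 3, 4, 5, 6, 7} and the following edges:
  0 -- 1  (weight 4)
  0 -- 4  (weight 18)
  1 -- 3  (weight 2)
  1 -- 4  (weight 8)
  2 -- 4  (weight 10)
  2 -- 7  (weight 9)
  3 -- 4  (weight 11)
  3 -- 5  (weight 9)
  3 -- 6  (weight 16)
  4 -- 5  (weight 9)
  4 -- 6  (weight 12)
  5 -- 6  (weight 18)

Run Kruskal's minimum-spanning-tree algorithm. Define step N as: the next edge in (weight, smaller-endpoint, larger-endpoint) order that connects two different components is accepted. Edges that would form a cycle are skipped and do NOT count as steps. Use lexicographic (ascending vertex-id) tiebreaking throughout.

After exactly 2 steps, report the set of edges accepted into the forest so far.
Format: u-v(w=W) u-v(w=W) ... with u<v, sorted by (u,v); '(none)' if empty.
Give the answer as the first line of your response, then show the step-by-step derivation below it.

0-1(w=4) 1-3(w=2)

step 1: add edge 1-3 (w=2); MST = {1-3(w=2)}
step 2: add edge 0-1 (w=4); MST = {0-1(w=4) 1-3(w=2)}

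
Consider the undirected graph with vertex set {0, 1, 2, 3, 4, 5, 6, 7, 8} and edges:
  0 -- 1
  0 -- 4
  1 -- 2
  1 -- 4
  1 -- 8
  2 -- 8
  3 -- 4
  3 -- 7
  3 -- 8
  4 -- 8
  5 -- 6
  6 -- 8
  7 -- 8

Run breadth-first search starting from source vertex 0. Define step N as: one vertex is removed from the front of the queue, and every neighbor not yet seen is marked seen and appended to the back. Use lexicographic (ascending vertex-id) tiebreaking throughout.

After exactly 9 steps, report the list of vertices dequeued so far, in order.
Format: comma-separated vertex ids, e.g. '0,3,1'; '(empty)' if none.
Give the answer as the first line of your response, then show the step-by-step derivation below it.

0,1,4,2,8,3,6,7,5

step 1: dequeue 0; queue=[1,4]; order=0
step 2: dequeue 1; queue=[4,2,8]; order=0,1
step 3: dequeue 4; queue=[2,8,3]; order=0,1,4
step 4: dequeue 2; queue=[8,3]; order=0,1,4,2
step 5: dequeue 8; queue=[3,6,7]; order=0,1,4,2,8
step 6: dequeue 3; queue=[6,7]; order=0,1,4,2,8,3
step 7: dequeue 6; queue=[7,5]; order=0,1,4,2,8,3,6
step 8: dequeue 7; queue=[5]; order=0,1,4,2,8,3,6,7
step 9: dequeue 5; queue=[(empty)]; order=0,1,4,2,8,3,6,7,5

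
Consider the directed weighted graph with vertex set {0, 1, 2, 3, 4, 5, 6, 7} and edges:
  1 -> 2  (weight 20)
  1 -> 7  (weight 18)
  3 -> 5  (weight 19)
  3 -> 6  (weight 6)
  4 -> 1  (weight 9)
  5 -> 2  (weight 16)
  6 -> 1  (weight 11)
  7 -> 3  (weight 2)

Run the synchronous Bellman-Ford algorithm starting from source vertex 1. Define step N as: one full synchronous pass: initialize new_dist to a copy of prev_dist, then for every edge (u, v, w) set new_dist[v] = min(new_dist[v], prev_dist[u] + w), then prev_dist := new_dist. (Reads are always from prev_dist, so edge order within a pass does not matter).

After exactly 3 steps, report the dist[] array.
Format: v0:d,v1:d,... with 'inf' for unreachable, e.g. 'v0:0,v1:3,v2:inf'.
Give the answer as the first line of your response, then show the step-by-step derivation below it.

v0:inf,v1:0,v2:20,v3:20,v4:inf,v5:39,v6:26,v7:18

step 1: dist = v0:inf,v1:0,v2:20,v3:inf,v4:inf,v5:inf,v6:inf,v7:18
step 2: dist = v0:inf,v1:0,v2:20,v3:20,v4:inf,v5:inf,v6:inf,v7:18
step 3: dist = v0:inf,v1:0,v2:20,v3:20,v4:inf,v5:39,v6:26,v7:18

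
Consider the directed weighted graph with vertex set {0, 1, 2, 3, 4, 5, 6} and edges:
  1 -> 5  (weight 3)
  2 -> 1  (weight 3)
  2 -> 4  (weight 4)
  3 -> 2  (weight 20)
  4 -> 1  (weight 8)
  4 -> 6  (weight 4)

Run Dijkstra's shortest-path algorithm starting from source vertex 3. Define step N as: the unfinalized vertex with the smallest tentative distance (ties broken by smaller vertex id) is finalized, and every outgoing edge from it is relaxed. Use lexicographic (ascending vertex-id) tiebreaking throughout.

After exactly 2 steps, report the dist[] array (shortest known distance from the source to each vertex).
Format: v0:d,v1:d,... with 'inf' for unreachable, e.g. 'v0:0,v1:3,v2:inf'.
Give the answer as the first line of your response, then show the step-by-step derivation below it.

v0:inf,v1:23,v2:20,v3:0,v4:24,v5:inf,v6:inf

step 1: dist = v0:inf,v1:inf,v2:20,v3:0,v4:inf,v5:inf,v6:inf
step 2: dist = v0:inf,v1:23,v2:20,v3:0,v4:24,v5:inf,v6:inf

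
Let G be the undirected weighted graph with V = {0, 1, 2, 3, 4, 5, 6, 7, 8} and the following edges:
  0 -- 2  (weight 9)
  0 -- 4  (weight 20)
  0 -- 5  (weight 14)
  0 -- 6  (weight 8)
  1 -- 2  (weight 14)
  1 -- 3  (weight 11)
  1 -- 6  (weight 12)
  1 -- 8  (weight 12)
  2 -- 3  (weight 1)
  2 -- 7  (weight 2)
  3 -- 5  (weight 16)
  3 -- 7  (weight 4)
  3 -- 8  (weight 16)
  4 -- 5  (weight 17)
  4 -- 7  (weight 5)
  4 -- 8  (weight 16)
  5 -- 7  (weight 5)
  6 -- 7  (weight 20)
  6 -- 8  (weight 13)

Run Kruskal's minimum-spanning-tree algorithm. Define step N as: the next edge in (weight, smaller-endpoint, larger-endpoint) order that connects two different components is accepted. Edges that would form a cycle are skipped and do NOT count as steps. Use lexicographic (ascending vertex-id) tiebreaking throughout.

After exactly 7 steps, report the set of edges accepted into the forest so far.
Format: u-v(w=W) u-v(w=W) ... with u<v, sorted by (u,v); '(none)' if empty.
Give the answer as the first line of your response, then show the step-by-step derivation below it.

0-2(w=9) 0-6(w=8) 1-3(w=11) 2-3(w=1) 2-7(w=2) 4-7(w=5) 5-7(w=5)

step 1: add edge 2-3 (w=1); MST = {2-3(w=1)}
step 2: add edge 2-7 (w=2); MST = {2-3(w=1) 2-7(w=2)}
step 3: add edge 4-7 (w=5); MST = {2-3(w=1) 2-7(w=2) 4-7(w=5)}
step 4: add edge 5-7 (w=5); MST = {2-3(w=1) 2-7(w=2) 4-7(w=5) 5-7(w=5)}
step 5: add edge 0-6 (w=8); MST = {0-6(w=8) 2-3(w=1) 2-7(w=2) 4-7(w=5) 5-7(w=5)}
step 6: add edge 0-2 (w=9); MST = {0-2(w=9) 0-6(w=8) 2-3(w=1) 2-7(w=2) 4-7(w=5) 5-7(w=5)}
step 7: add edge 1-3 (w=11); MST = {0-2(w=9) 0-6(w=8) 1-3(w=11) 2-3(w=1) 2-7(w=2) 4-7(w=5) 5-7(w=5)}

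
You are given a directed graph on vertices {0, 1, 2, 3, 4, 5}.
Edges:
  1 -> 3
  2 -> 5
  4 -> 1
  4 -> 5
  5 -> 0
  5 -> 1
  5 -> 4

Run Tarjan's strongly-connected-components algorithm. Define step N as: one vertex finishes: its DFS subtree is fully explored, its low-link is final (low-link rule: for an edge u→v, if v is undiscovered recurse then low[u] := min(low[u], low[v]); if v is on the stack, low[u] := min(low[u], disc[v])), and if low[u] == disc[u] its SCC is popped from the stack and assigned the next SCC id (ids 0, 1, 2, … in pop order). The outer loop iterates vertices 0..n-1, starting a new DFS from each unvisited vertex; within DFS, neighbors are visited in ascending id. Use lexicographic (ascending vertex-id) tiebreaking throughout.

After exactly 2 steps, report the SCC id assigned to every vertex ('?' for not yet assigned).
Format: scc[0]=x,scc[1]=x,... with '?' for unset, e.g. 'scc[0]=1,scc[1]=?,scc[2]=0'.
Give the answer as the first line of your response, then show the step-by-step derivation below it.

scc[0]=0,scc[1]=?,scc[2]=?,scc[3]=1,scc[4]=?,scc[5]=?

step 1: low=(low[0]=0,low[1]=?,low[2]=?,low[3]=?,low[4]=?,low[5]=?); scc=(scc[0]=0,scc[1]=?,scc[2]=?,scc[3]=?,scc[4]=?,scc[5]=?)
step 2: low=(low[0]=0,low[1]=1,low[2]=?,low[3]=2,low[4]=?,low[5]=?); scc=(scc[0]=0,scc[1]=?,scc[2]=?,scc[3]=1,scc[4]=?,scc[5]=?)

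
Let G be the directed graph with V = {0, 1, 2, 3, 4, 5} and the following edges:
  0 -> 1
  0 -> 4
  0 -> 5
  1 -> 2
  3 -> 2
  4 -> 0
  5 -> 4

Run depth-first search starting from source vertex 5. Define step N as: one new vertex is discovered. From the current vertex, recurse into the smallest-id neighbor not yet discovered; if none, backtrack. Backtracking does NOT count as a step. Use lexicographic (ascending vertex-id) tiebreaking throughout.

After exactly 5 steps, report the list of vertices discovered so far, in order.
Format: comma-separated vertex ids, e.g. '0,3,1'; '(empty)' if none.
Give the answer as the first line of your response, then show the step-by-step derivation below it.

5,4,0,1,2

step 1: discover 5; path=5; order=5
step 2: discover 4; path=5>4; order=5,4
step 3: discover 0; path=5>4>0; order=5,4,0
step 4: discover 1; path=5>4>0>1; order=5,4,0,1
step 5: discover 2; path=5>4>0>1>2; order=5,4,0,1,2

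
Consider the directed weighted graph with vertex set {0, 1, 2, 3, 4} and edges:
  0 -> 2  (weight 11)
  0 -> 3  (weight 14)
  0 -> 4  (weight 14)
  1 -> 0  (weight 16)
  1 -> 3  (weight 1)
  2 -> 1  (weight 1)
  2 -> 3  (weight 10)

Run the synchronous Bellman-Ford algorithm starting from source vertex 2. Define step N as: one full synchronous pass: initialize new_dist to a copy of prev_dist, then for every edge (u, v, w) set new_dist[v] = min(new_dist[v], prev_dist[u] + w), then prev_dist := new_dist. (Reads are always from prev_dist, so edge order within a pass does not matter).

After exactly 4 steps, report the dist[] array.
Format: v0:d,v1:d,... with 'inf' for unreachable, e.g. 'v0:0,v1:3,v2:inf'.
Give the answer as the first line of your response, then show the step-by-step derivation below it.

v0:17,v1:1,v2:0,v3:2,v4:31

step 1: dist = v0:inf,v1:1,v2:0,v3:10,v4:inf
step 2: dist = v0:17,v1:1,v2:0,v3:2,v4:inf
step 3: dist = v0:17,v1:1,v2:0,v3:2,v4:31
step 4: dist = v0:17,v1:1,v2:0,v3:2,v4:31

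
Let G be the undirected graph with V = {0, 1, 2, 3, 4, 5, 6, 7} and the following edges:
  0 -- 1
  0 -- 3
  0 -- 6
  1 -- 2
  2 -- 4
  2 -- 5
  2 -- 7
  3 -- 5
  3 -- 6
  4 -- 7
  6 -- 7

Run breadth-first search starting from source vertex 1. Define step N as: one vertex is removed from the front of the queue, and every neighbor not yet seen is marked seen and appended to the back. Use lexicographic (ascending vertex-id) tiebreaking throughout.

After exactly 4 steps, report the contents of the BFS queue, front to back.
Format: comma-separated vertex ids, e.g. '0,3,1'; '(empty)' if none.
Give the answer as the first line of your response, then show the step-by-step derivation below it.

6,4,5,7

step 1: dequeue 1; queue=[0,2]; order=1
step 2: dequeue 0; queue=[2,3,6]; order=1,0
step 3: dequeue 2; queue=[3,6,4,5,7]; order=1,0,2
step 4: dequeue 3; queue=[6,4,5,7]; order=1,0,2,3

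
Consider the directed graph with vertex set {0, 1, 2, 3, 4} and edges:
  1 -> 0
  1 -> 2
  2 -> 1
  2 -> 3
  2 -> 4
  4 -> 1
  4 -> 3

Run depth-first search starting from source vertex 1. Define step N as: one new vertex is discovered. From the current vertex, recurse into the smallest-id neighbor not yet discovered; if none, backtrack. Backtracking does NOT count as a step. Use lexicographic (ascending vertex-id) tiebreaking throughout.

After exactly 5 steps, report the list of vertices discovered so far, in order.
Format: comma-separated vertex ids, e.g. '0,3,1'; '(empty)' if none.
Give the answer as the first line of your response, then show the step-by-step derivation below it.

1,0,2,3,4

step 1: discover 1; path=1; order=1
step 2: discover 0; path=1>0; order=1,0
step 3: discover 2; path=1>2; order=1,0,2
step 4: discover 3; path=1>2>3; order=1,0,2,3
step 5: discover 4; path=1>2>4; order=1,0,2,3,4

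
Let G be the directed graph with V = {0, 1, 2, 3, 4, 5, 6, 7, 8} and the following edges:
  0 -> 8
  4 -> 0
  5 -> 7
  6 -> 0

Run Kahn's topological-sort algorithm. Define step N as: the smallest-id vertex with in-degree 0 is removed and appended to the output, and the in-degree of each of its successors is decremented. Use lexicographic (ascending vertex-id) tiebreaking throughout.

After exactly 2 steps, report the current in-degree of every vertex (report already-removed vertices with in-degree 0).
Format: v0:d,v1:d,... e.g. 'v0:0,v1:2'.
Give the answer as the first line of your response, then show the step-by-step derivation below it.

v0:2,v1:0,v2:0,v3:0,v4:0,v5:0,v6:0,v7:1,v8:1

step 1: output 1; order=[1]; indeg=(2,0,0,0,0,0,0,1,1)
step 2: output 2; order=[1,2]; indeg=(2,0,0,0,0,0,0,1,1)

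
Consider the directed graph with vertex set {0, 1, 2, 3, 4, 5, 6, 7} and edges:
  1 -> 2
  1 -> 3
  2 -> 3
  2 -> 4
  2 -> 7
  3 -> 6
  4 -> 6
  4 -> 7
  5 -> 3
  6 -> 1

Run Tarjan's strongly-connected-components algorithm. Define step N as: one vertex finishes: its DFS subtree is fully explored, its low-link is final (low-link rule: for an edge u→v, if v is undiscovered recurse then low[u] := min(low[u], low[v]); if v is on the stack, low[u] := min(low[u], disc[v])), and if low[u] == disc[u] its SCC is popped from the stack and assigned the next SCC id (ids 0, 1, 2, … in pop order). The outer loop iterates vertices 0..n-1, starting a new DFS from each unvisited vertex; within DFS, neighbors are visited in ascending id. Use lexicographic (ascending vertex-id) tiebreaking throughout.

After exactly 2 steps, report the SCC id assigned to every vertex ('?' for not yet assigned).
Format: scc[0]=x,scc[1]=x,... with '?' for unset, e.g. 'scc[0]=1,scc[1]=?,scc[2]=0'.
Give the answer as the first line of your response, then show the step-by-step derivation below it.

scc[0]=0,scc[1]=?,scc[2]=?,scc[3]=?,scc[4]=?,scc[5]=?,scc[6]=?,scc[7]=?

step 1: low=(low[0]=0,low[1]=?,low[2]=?,low[3]=?,low[4]=?,low[5]=?,low[6]=?,low[7]=?); scc=(scc[0]=0,scc[1]=?,scc[2]=?,scc[3]=?,scc[4]=?,scc[5]=?,scc[6]=?,scc[7]=?)
step 2: low=(low[0]=0,low[1]=1,low[2]=2,low[3]=3,low[4]=?,low[5]=?,low[6]=1,low[7]=?); scc=(scc[0]=0,scc[1]=?,scc[2]=?,scc[3]=?,scc[4]=?,scc[5]=?,scc[6]=?,scc[7]=?)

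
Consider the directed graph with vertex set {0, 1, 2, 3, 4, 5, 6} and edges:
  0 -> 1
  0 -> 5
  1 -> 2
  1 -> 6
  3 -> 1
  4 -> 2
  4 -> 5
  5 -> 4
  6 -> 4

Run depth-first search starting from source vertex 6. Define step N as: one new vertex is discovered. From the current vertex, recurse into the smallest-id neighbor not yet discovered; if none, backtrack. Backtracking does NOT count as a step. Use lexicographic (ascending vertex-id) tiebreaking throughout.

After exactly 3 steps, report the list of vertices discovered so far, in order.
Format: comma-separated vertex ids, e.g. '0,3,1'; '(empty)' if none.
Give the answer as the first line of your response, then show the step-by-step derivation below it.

6,4,2

step 1: discover 6; path=6; order=6
step 2: discover 4; path=6>4; order=6,4
step 3: discover 2; path=6>4>2; order=6,4,2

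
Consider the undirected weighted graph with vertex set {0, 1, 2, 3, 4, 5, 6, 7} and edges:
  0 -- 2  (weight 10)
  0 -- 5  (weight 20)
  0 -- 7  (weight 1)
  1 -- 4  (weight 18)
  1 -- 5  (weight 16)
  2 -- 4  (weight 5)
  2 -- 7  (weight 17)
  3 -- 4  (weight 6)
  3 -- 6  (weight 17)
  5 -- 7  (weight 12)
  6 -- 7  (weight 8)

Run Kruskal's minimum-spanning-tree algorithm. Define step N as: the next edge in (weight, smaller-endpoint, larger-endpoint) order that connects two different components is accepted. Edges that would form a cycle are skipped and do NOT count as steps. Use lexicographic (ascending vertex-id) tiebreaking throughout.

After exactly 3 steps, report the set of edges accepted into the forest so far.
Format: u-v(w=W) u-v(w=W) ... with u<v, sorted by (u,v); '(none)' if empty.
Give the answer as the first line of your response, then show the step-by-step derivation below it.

0-7(w=1) 2-4(w=5) 3-4(w=6)

step 1: add edge 0-7 (w=1); MST = {0-7(w=1)}
step 2: add edge 2-4 (w=5); MST = {0-7(w=1) 2-4(w=5)}
step 3: add edge 3-4 (w=6); MST = {0-7(w=1) 2-4(w=5) 3-4(w=6)}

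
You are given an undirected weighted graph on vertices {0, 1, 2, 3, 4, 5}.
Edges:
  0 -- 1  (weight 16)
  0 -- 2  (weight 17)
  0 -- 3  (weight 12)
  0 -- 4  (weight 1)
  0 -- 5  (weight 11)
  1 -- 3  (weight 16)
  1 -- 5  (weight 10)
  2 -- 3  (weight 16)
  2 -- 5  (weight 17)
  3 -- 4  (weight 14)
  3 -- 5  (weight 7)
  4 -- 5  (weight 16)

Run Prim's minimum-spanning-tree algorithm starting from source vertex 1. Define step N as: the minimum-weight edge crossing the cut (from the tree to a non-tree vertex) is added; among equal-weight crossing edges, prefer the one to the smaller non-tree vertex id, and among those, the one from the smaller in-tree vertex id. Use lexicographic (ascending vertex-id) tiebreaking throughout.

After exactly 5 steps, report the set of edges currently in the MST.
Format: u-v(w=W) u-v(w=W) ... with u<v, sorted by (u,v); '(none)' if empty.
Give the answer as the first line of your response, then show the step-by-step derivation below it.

0-4(w=1) 0-5(w=11) 1-5(w=10) 2-3(w=16) 3-5(w=7)

step 1: add edge 1-5 (w=10); MST = {1-5(w=10)}
step 2: add edge 3-5 (w=7); MST = {1-5(w=10) 3-5(w=7)}
step 3: add edge 0-5 (w=11); MST = {0-5(w=11) 1-5(w=10) 3-5(w=7)}
step 4: add edge 0-4 (w=1); MST = {0-4(w=1) 0-5(w=11) 1-5(w=10) 3-5(w=7)}
step 5: add edge 2-3 (w=16); MST = {0-4(w=1) 0-5(w=11) 1-5(w=10) 2-3(w=16) 3-5(w=7)}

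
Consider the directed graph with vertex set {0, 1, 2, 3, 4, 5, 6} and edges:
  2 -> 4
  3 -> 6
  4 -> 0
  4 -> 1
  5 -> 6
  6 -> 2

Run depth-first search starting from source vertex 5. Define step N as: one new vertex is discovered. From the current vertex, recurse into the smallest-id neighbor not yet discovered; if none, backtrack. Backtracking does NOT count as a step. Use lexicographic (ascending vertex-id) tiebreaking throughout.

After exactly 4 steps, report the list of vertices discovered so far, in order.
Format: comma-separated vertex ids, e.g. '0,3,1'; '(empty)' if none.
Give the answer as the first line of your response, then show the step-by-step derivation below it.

5,6,2,4

step 1: discover 5; path=5; order=5
step 2: discover 6; path=5>6; order=5,6
step 3: discover 2; path=5>6>2; order=5,6,2
step 4: discover 4; path=5>6>2>4; order=5,6,2,4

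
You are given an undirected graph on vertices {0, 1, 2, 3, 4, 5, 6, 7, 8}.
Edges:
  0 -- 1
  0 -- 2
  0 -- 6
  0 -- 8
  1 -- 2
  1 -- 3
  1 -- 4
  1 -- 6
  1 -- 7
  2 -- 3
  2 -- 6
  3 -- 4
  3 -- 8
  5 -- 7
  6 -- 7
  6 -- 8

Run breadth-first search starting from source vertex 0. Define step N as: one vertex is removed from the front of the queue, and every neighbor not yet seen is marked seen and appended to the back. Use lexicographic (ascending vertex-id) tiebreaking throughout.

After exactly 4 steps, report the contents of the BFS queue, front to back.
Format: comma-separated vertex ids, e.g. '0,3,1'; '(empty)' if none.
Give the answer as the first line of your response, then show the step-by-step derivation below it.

8,3,4,7

step 1: dequeue 0; queue=[1,2,6,8]; order=0
step 2: dequeue 1; queue=[2,6,8,3,4,7]; order=0,1
step 3: dequeue 2; queue=[6,8,3,4,7]; order=0,1,2
step 4: dequeue 6; queue=[8,3,4,7]; order=0,1,2,6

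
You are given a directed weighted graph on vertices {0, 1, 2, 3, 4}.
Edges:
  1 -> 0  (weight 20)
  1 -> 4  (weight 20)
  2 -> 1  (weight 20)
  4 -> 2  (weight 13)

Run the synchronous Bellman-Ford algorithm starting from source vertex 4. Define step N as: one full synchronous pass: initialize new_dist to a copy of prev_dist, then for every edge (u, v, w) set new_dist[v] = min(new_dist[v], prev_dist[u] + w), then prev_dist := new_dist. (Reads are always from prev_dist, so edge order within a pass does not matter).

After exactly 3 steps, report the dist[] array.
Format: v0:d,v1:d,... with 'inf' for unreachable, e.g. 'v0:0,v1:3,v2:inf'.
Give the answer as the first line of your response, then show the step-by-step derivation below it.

v0:53,v1:33,v2:13,v3:inf,v4:0

step 1: dist = v0:inf,v1:inf,v2:13,v3:inf,v4:0
step 2: dist = v0:inf,v1:33,v2:13,v3:inf,v4:0
step 3: dist = v0:53,v1:33,v2:13,v3:inf,v4:0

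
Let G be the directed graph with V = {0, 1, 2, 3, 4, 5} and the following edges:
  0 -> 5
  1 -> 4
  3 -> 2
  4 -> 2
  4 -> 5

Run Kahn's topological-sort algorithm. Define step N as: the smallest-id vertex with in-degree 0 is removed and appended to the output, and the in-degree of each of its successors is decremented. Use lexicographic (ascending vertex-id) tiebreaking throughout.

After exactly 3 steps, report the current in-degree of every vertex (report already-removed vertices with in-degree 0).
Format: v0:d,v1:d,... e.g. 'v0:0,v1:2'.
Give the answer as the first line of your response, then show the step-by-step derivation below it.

v0:0,v1:0,v2:1,v3:0,v4:0,v5:1

step 1: output 0; order=[0]; indeg=(0,0,2,0,1,1)
step 2: output 1; order=[0,1]; indeg=(0,0,2,0,0,1)
step 3: output 3; order=[0,1,3]; indeg=(0,0,1,0,0,1)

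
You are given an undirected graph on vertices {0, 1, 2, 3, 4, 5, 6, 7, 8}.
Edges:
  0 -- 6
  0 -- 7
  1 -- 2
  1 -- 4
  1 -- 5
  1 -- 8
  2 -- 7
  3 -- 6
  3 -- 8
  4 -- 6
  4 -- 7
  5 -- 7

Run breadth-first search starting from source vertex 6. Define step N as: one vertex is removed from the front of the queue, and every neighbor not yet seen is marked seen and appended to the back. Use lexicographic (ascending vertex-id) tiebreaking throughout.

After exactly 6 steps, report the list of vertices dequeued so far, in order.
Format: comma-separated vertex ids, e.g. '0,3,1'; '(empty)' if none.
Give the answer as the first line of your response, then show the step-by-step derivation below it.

6,0,3,4,7,8

step 1: dequeue 6; queue=[0,3,4]; order=6
step 2: dequeue 0; queue=[3,4,7]; order=6,0
step 3: dequeue 3; queue=[4,7,8]; order=6,0,3
step 4: dequeue 4; queue=[7,8,1]; order=6,0,3,4
step 5: dequeue 7; queue=[8,1,2,5]; order=6,0,3,4,7
step 6: dequeue 8; queue=[1,2,5]; order=6,0,3,4,7,8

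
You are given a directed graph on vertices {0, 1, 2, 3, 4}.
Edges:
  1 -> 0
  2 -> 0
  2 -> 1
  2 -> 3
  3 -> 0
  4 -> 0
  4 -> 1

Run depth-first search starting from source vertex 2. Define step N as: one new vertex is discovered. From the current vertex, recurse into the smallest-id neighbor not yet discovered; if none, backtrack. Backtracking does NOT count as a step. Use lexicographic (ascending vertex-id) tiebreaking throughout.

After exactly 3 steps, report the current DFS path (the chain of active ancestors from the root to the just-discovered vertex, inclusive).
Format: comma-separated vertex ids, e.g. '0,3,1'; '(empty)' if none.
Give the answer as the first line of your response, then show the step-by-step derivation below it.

2,1

step 1: discover 2; path=2; order=2
step 2: discover 0; path=2>0; order=2,0
step 3: discover 1; path=2>1; order=2,0,1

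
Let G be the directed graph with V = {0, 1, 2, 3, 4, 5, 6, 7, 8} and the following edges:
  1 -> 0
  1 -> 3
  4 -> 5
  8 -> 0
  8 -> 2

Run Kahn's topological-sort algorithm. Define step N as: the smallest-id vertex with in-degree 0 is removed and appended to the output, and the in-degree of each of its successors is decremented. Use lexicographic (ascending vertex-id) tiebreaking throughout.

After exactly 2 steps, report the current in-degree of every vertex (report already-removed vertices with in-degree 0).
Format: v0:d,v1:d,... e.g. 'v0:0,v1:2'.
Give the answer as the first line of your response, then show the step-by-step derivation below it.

v0:1,v1:0,v2:1,v3:0,v4:0,v5:1,v6:0,v7:0,v8:0

step 1: output 1; order=[1]; indeg=(1,0,1,0,0,1,0,0,0)
step 2: output 3; order=[1,3]; indeg=(1,0,1,0,0,1,0,0,0)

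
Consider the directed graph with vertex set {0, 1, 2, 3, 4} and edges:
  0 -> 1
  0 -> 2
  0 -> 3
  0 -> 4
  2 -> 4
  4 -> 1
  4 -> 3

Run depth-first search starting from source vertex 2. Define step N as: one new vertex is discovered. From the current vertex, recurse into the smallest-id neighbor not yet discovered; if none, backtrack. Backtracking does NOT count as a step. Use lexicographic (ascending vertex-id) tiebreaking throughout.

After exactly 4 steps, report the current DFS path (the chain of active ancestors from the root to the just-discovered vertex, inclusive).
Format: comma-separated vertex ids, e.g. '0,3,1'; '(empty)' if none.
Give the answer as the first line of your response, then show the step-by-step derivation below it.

2,4,3

step 1: discover 2; path=2; order=2
step 2: discover 4; path=2>4; order=2,4
step 3: discover 1; path=2>4>1; order=2,4,1
step 4: discover 3; path=2>4>3; order=2,4,1,3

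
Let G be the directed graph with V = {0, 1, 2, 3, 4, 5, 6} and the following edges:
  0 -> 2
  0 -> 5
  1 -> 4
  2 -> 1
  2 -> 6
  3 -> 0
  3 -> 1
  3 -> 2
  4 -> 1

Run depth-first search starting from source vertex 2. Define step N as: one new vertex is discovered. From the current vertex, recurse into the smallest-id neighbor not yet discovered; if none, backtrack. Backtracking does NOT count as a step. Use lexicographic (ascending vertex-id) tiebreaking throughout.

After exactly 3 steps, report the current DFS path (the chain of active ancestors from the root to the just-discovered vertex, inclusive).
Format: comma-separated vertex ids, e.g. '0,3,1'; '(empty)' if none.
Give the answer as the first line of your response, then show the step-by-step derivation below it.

2,1,4

step 1: discover 2; path=2; order=2
step 2: discover 1; path=2>1; order=2,1
step 3: discover 4; path=2>1>4; order=2,1,4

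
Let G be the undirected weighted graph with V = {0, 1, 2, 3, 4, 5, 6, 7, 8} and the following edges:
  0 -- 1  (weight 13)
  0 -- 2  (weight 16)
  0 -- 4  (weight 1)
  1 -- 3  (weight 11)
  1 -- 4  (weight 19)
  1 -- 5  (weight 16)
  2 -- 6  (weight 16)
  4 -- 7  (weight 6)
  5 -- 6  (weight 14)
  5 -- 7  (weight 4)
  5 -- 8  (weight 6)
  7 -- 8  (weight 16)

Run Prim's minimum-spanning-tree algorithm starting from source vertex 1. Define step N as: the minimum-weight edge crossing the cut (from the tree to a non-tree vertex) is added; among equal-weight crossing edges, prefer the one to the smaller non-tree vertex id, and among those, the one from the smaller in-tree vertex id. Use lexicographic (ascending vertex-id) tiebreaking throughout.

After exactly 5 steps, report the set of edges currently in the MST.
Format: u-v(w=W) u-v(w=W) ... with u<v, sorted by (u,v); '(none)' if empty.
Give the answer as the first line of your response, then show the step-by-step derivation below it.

0-1(w=13) 0-4(w=1) 1-3(w=11) 4-7(w=6) 5-7(w=4)

step 1: add edge 1-3 (w=11); MST = {1-3(w=11)}
step 2: add edge 0-1 (w=13); MST = {0-1(w=13) 1-3(w=11)}
step 3: add edge 0-4 (w=1); MST = {0-1(w=13) 0-4(w=1) 1-3(w=11)}
step 4: add edge 4-7 (w=6); MST = {0-1(w=13) 0-4(w=1) 1-3(w=11) 4-7(w=6)}
step 5: add edge 5-7 (w=4); MST = {0-1(w=13) 0-4(w=1) 1-3(w=11) 4-7(w=6) 5-7(w=4)}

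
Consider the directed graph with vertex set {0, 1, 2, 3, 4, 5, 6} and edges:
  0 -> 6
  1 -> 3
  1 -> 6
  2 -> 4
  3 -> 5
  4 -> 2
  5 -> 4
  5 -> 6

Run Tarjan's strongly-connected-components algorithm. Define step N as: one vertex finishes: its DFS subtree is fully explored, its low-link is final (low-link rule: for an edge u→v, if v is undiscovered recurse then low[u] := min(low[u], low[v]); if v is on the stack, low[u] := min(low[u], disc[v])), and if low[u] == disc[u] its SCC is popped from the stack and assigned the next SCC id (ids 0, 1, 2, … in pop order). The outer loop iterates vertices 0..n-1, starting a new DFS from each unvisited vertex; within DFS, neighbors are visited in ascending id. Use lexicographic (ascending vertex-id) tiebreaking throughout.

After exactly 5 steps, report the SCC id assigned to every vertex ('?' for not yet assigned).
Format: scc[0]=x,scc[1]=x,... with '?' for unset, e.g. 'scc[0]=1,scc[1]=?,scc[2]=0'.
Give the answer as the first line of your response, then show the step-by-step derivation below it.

scc[0]=1,scc[1]=?,scc[2]=2,scc[3]=?,scc[4]=2,scc[5]=3,scc[6]=0

step 1: low=(low[0]=0,low[1]=?,low[2]=?,low[3]=?,low[4]=?,low[5]=?,low[6]=1); scc=(scc[0]=?,scc[1]=?,scc[2]=?,scc[3]=?,scc[4]=?,scc[5]=?,scc[6]=0)
step 2: low=(low[0]=0,low[1]=?,low[2]=?,low[3]=?,low[4]=?,low[5]=?,low[6]=1); scc=(scc[0]=1,scc[1]=?,scc[2]=?,scc[3]=?,scc[4]=?,scc[5]=?,scc[6]=0)
step 3: low=(low[0]=0,low[1]=2,low[2]=5,low[3]=3,low[4]=5,low[5]=4,low[6]=1); scc=(scc[0]=1,scc[1]=?,scc[2]=?,scc[3]=?,scc[4]=?,scc[5]=?,scc[6]=0)
step 4: low=(low[0]=0,low[1]=2,low[2]=5,low[3]=3,low[4]=5,low[5]=4,low[6]=1); scc=(scc[0]=1,scc[1]=?,scc[2]=2,scc[3]=?,scc[4]=2,scc[5]=?,scc[6]=0)
step 5: low=(low[0]=0,low[1]=2,low[2]=5,low[3]=3,low[4]=5,low[5]=4,low[6]=1); scc=(scc[0]=1,scc[1]=?,scc[2]=2,scc[3]=?,scc[4]=2,scc[5]=3,scc[6]=0)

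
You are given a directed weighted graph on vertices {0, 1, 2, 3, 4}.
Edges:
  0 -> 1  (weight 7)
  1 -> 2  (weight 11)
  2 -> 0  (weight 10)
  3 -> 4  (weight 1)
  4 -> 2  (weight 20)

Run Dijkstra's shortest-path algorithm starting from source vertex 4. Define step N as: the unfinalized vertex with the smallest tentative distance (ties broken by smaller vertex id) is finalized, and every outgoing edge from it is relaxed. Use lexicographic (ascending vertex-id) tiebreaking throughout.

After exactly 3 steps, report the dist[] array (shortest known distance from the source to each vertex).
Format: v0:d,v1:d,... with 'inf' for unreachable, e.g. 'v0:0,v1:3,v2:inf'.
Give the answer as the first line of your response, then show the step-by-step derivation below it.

v0:30,v1:37,v2:20,v3:inf,v4:0

step 1: dist = v0:inf,v1:inf,v2:20,v3:inf,v4:0
step 2: dist = v0:30,v1:inf,v2:20,v3:inf,v4:0
step 3: dist = v0:30,v1:37,v2:20,v3:inf,v4:0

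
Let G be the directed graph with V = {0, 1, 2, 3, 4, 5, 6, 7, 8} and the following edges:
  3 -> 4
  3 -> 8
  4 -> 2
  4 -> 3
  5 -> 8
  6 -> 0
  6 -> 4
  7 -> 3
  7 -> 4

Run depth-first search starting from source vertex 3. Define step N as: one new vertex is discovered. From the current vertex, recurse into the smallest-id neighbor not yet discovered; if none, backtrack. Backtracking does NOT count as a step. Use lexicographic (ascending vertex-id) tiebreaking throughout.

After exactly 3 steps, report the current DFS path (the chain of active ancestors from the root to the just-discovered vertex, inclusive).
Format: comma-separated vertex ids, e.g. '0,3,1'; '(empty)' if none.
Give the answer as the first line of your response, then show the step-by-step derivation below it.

3,4,2

step 1: discover 3; path=3; order=3
step 2: discover 4; path=3>4; order=3,4
step 3: discover 2; path=3>4>2; order=3,4,2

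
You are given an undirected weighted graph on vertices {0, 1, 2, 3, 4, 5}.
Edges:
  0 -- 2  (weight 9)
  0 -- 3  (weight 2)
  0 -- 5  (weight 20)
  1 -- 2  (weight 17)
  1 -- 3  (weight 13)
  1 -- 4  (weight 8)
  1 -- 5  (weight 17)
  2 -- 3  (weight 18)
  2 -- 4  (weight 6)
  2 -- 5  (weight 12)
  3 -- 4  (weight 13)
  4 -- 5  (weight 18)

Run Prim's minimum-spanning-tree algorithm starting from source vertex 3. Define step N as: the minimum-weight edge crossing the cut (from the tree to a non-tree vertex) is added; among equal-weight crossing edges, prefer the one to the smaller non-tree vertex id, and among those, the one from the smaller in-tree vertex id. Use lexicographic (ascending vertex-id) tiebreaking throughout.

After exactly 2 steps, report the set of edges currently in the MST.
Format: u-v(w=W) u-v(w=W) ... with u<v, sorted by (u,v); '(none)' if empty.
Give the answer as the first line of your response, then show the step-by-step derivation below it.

0-2(w=9) 0-3(w=2)

step 1: add edge 0-3 (w=2); MST = {0-3(w=2)}
step 2: add edge 0-2 (w=9); MST = {0-2(w=9) 0-3(w=2)}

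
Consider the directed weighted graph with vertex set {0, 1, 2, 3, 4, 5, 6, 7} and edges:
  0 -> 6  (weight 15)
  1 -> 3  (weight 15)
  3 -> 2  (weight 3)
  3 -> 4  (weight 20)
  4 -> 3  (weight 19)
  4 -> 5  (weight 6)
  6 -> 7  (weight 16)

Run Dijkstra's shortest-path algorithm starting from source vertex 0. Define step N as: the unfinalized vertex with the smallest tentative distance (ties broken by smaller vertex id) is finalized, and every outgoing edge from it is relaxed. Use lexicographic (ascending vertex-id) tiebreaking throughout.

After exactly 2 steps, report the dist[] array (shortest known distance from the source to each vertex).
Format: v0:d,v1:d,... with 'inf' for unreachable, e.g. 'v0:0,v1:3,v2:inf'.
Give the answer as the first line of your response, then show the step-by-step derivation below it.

v0:0,v1:inf,v2:inf,v3:inf,v4:inf,v5:inf,v6:15,v7:31

step 1: dist = v0:0,v1:inf,v2:inf,v3:inf,v4:inf,v5:inf,v6:15,v7:inf
step 2: dist = v0:0,v1:inf,v2:inf,v3:inf,v4:inf,v5:inf,v6:15,v7:31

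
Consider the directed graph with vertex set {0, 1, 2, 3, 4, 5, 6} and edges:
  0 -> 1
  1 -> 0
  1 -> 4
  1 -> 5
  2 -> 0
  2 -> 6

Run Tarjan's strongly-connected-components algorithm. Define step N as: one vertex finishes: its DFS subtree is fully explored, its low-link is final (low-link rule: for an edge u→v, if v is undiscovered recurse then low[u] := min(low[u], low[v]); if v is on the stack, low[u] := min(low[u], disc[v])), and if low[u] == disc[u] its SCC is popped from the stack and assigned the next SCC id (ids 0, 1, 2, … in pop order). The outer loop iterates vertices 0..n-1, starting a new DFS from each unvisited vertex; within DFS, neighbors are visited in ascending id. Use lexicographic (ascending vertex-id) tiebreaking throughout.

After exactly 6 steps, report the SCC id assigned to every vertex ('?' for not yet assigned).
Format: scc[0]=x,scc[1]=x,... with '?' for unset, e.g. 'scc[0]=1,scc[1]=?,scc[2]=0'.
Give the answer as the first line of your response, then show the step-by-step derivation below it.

scc[0]=2,scc[1]=2,scc[2]=4,scc[3]=?,scc[4]=0,scc[5]=1,scc[6]=3

step 1: low=(low[0]=0,low[1]=0,low[2]=?,low[3]=?,low[4]=2,low[5]=?,low[6]=?); scc=(scc[0]=?,scc[1]=?,scc[2]=?,scc[3]=?,scc[4]=0,scc[5]=?,scc[6]=?)
step 2: low=(low[0]=0,low[1]=0,low[2]=?,low[3]=?,low[4]=2,low[5]=3,low[6]=?); scc=(scc[0]=?,scc[1]=?,scc[2]=?,scc[3]=?,scc[4]=0,scc[5]=1,scc[6]=?)
step 3: low=(low[0]=0,low[1]=0,low[2]=?,low[3]=?,low[4]=2,low[5]=3,low[6]=?); scc=(scc[0]=?,scc[1]=?,scc[2]=?,scc[3]=?,scc[4]=0,scc[5]=1,scc[6]=?)
step 4: low=(low[0]=0,low[1]=0,low[2]=?,low[3]=?,low[4]=2,low[5]=3,low[6]=?); scc=(scc[0]=2,scc[1]=2,scc[2]=?,scc[3]=?,scc[4]=0,scc[5]=1,scc[6]=?)
step 5: low=(low[0]=0,low[1]=0,low[2]=4,low[3]=?,low[4]=2,low[5]=3,low[6]=5); scc=(scc[0]=2,scc[1]=2,scc[2]=?,scc[3]=?,scc[4]=0,scc[5]=1,scc[6]=3)
step 6: low=(low[0]=0,low[1]=0,low[2]=4,low[3]=?,low[4]=2,low[5]=3,low[6]=5); scc=(scc[0]=2,scc[1]=2,scc[2]=4,scc[3]=?,scc[4]=0,scc[5]=1,scc[6]=3)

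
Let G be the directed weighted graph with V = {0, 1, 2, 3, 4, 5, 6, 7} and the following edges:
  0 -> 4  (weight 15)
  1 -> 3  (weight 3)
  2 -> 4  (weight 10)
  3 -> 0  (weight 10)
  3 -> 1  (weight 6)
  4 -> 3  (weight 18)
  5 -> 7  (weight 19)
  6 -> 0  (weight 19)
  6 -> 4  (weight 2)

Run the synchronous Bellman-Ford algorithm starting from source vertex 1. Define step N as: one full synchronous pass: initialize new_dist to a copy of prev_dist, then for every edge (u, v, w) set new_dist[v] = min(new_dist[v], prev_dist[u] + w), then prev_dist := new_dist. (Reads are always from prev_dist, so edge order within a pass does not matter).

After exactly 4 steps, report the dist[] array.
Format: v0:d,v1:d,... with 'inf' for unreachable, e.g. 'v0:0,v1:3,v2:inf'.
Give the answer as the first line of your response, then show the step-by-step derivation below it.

v0:13,v1:0,v2:inf,v3:3,v4:28,v5:inf,v6:inf,v7:inf

step 1: dist = v0:inf,v1:0,v2:inf,v3:3,v4:inf,v5:inf,v6:inf,v7:inf
step 2: dist = v0:13,v1:0,v2:inf,v3:3,v4:inf,v5:inf,v6:inf,v7:inf
step 3: dist = v0:13,v1:0,v2:inf,v3:3,v4:28,v5:inf,v6:inf,v7:inf
step 4: dist = v0:13,v1:0,v2:inf,v3:3,v4:28,v5:inf,v6:inf,v7:inf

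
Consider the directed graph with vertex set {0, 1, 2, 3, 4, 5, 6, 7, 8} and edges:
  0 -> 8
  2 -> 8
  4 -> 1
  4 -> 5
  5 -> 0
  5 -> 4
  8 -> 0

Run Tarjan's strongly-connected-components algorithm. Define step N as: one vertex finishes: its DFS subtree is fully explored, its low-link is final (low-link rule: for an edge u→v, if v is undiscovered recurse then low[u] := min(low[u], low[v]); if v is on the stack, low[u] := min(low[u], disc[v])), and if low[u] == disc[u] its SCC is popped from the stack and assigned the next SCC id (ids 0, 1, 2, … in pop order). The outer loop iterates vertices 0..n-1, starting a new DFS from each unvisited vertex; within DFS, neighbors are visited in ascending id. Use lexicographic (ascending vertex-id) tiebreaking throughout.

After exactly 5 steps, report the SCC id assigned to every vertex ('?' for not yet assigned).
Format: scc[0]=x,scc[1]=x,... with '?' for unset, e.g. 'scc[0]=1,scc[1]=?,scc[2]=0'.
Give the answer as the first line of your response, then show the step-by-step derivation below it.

scc[0]=0,scc[1]=1,scc[2]=2,scc[3]=3,scc[4]=?,scc[5]=?,scc[6]=?,scc[7]=?,scc[8]=0

step 1: low=(low[0]=0,low[1]=?,low[2]=?,low[3]=?,low[4]=?,low[5]=?,low[6]=?,low[7]=?,low[8]=0); scc=(scc[0]=?,scc[1]=?,scc[2]=?,scc[3]=?,scc[4]=?,scc[5]=?,scc[6]=?,scc[7]=?,scc[8]=?)
step 2: low=(low[0]=0,low[1]=?,low[2]=?,low[3]=?,low[4]=?,low[5]=?,low[6]=?,low[7]=?,low[8]=0); scc=(scc[0]=0,scc[1]=?,scc[2]=?,scc[3]=?,scc[4]=?,scc[5]=?,scc[6]=?,scc[7]=?,scc[8]=0)
step 3: low=(low[0]=0,low[1]=2,low[2]=?,low[3]=?,low[4]=?,low[5]=?,low[6]=?,low[7]=?,low[8]=0); scc=(scc[0]=0,scc[1]=1,scc[2]=?,scc[3]=?,scc[4]=?,scc[5]=?,scc[6]=?,scc[7]=?,scc[8]=0)
step 4: low=(low[0]=0,low[1]=2,low[2]=3,low[3]=?,low[4]=?,low[5]=?,low[6]=?,low[7]=?,low[8]=0); scc=(scc[0]=0,scc[1]=1,scc[2]=2,scc[3]=?,scc[4]=?,scc[5]=?,scc[6]=?,scc[7]=?,scc[8]=0)
step 5: low=(low[0]=0,low[1]=2,low[2]=3,low[3]=4,low[4]=?,low[5]=?,low[6]=?,low[7]=?,low[8]=0); scc=(scc[0]=0,scc[1]=1,scc[2]=2,scc[3]=3,scc[4]=?,scc[5]=?,scc[6]=?,scc[7]=?,scc[8]=0)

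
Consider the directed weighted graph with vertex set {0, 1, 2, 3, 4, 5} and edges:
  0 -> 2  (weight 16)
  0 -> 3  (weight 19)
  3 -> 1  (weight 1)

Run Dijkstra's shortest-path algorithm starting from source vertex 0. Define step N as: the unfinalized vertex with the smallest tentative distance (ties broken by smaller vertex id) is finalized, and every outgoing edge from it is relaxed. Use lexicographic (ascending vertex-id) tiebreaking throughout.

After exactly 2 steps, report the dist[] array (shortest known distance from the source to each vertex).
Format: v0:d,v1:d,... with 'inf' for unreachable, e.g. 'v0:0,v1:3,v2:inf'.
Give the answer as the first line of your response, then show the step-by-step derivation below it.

v0:0,v1:inf,v2:16,v3:19,v4:inf,v5:inf

step 1: dist = v0:0,v1:inf,v2:16,v3:19,v4:inf,v5:inf
step 2: dist = v0:0,v1:inf,v2:16,v3:19,v4:inf,v5:inf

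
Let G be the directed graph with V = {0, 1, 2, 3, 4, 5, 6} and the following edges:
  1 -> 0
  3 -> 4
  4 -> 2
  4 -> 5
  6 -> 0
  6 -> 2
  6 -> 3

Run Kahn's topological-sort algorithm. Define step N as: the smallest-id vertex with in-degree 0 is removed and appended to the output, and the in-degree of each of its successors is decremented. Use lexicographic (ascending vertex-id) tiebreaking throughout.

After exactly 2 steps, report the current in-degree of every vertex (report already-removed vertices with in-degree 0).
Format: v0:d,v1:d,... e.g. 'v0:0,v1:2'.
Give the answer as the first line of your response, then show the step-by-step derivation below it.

v0:0,v1:0,v2:1,v3:0,v4:1,v5:1,v6:0

step 1: output 1; order=[1]; indeg=(1,0,2,1,1,1,0)
step 2: output 6; order=[1,6]; indeg=(0,0,1,0,1,1,0)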